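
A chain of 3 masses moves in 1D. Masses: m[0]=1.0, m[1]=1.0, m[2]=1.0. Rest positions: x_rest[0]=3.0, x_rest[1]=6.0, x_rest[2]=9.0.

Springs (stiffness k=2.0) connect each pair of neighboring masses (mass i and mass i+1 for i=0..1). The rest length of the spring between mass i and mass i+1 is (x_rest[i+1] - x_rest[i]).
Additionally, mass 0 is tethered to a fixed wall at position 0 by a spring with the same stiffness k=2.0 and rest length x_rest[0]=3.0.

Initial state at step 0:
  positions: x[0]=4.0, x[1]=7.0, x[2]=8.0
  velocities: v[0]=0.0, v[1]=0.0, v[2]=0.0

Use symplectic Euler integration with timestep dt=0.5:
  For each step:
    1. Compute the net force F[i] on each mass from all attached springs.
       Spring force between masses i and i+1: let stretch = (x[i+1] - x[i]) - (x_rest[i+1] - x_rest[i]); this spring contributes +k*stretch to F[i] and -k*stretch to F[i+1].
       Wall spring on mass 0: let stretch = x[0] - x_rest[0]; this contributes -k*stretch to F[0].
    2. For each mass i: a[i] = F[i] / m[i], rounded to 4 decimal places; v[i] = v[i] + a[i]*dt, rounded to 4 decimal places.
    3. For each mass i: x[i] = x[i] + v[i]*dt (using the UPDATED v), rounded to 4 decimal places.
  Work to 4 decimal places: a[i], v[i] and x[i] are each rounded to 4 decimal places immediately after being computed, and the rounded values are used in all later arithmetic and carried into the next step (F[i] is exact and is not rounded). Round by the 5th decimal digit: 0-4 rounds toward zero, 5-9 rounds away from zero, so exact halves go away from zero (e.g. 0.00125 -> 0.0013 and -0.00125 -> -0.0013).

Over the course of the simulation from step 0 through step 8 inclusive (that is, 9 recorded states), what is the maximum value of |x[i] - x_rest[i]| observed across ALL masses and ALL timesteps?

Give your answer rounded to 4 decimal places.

Answer: 1.5782

Derivation:
Step 0: x=[4.0000 7.0000 8.0000] v=[0.0000 0.0000 0.0000]
Step 1: x=[3.5000 6.0000 9.0000] v=[-1.0000 -2.0000 2.0000]
Step 2: x=[2.5000 5.2500 10.0000] v=[-2.0000 -1.5000 2.0000]
Step 3: x=[1.6250 5.5000 10.1250] v=[-1.7500 0.5000 0.2500]
Step 4: x=[1.8750 6.1250 9.4375] v=[0.5000 1.2500 -1.3750]
Step 5: x=[3.3125 6.2813 8.5938] v=[2.8750 0.3125 -1.6875]
Step 6: x=[4.5782 6.1094 8.0938] v=[2.5313 -0.3438 -1.0000]
Step 7: x=[4.3204 6.1641 8.1016] v=[-0.5157 0.1094 0.0156]
Step 8: x=[2.8242 6.2657 8.6407] v=[-2.9924 0.2032 1.0781]
Max displacement = 1.5782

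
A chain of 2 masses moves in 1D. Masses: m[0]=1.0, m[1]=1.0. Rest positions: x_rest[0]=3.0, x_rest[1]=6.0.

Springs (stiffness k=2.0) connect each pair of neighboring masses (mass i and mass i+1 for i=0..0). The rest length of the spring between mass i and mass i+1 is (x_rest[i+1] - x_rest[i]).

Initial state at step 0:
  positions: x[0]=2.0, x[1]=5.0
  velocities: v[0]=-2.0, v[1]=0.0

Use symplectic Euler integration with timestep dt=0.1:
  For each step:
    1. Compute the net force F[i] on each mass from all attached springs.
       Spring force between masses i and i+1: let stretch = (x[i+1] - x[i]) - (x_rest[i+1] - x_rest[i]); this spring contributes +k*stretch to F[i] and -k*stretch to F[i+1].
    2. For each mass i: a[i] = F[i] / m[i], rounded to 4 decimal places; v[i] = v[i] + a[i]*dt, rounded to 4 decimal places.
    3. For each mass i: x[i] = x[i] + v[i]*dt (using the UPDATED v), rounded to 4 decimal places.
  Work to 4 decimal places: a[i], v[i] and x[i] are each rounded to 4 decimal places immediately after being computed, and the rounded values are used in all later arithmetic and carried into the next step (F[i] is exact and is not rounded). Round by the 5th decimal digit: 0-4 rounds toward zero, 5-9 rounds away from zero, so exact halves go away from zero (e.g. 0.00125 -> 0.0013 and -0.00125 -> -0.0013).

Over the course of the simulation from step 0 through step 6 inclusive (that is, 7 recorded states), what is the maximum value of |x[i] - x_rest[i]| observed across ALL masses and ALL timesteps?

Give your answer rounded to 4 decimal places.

Step 0: x=[2.0000 5.0000] v=[-2.0000 0.0000]
Step 1: x=[1.8000 5.0000] v=[-2.0000 0.0000]
Step 2: x=[1.6040 4.9960] v=[-1.9600 -0.0400]
Step 3: x=[1.4158 4.9842] v=[-1.8816 -0.1184]
Step 4: x=[1.2390 4.9610] v=[-1.7679 -0.2321]
Step 5: x=[1.0767 4.9234] v=[-1.6235 -0.3765]
Step 6: x=[0.9313 4.8688] v=[-1.4542 -0.5458]
Max displacement = 2.0687

Answer: 2.0687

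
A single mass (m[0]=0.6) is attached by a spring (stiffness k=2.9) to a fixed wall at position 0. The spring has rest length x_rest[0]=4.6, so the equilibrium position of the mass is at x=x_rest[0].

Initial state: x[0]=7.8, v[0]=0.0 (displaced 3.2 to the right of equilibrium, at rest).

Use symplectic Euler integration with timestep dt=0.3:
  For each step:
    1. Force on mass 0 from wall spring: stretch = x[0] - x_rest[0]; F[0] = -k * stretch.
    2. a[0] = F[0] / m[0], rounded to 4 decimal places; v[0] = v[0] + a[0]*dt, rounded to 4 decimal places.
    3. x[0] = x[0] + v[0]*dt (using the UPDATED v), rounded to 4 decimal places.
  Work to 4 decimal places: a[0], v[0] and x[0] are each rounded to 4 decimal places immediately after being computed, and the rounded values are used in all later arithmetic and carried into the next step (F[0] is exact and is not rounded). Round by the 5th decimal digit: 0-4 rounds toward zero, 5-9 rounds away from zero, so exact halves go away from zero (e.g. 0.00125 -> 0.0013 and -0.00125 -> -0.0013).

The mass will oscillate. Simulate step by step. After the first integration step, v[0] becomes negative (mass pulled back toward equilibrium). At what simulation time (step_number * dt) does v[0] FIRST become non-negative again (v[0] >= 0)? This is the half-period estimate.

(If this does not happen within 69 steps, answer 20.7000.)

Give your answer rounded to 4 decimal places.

Step 0: x=[7.8000] v=[0.0000]
Step 1: x=[6.4080] v=[-4.6400]
Step 2: x=[4.2295] v=[-7.2616]
Step 3: x=[2.2122] v=[-6.7244]
Step 4: x=[1.2336] v=[-3.2621]
Step 5: x=[1.7194] v=[1.6192]
First v>=0 after going negative at step 5, time=1.5000

Answer: 1.5000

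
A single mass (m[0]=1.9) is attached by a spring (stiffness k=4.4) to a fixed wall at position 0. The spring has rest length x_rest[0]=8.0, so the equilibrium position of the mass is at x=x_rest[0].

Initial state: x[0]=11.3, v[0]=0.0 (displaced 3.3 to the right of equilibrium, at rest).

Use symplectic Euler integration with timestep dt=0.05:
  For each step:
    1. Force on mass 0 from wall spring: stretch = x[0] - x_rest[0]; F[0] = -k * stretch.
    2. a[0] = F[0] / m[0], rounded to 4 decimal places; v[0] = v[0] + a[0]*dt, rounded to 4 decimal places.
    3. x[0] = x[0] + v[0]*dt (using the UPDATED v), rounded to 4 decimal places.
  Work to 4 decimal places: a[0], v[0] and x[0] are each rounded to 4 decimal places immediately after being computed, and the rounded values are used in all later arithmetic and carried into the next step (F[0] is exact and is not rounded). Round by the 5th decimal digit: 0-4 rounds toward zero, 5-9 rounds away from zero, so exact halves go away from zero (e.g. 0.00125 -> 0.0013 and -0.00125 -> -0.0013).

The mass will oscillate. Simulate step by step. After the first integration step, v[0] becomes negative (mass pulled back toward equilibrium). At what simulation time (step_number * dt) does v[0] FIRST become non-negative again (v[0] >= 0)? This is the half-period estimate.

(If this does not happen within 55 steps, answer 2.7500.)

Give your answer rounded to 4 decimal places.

Step 0: x=[11.3000] v=[0.0000]
Step 1: x=[11.2809] v=[-0.3821]
Step 2: x=[11.2428] v=[-0.7620]
Step 3: x=[11.1859] v=[-1.1375]
Step 4: x=[11.1106] v=[-1.5064]
Step 5: x=[11.0173] v=[-1.8666]
Step 6: x=[10.9065] v=[-2.2160]
Step 7: x=[10.7789] v=[-2.5525]
Step 8: x=[10.6352] v=[-2.8743]
Step 9: x=[10.4762] v=[-3.1794]
Step 10: x=[10.3029] v=[-3.4661]
Step 11: x=[10.1163] v=[-3.7328]
Step 12: x=[9.9174] v=[-3.9778]
Step 13: x=[9.7074] v=[-4.1998]
Step 14: x=[9.4875] v=[-4.3975]
Step 15: x=[9.2590] v=[-4.5697]
Step 16: x=[9.0232] v=[-4.7155]
Step 17: x=[8.7815] v=[-4.8340]
Step 18: x=[8.5353] v=[-4.9245]
Step 19: x=[8.2860] v=[-4.9865]
Step 20: x=[8.0350] v=[-5.0196]
Step 21: x=[7.7838] v=[-5.0237]
Step 22: x=[7.5339] v=[-4.9987]
Step 23: x=[7.2867] v=[-4.9447]
Step 24: x=[7.0436] v=[-4.8621]
Step 25: x=[6.8060] v=[-4.7514]
Step 26: x=[6.5753] v=[-4.6131]
Step 27: x=[6.3529] v=[-4.4481]
Step 28: x=[6.1400] v=[-4.2574]
Step 29: x=[5.9379] v=[-4.0420]
Step 30: x=[5.7477] v=[-3.8032]
Step 31: x=[5.5706] v=[-3.5424]
Step 32: x=[5.4075] v=[-3.2611]
Step 33: x=[5.2595] v=[-2.9609]
Step 34: x=[5.1273] v=[-2.6436]
Step 35: x=[5.0118] v=[-2.3110]
Step 36: x=[4.9136] v=[-1.9650]
Step 37: x=[4.8332] v=[-1.6076]
Step 38: x=[4.7712] v=[-1.2409]
Step 39: x=[4.7279] v=[-0.8670]
Step 40: x=[4.7035] v=[-0.4881]
Step 41: x=[4.6982] v=[-0.1064]
Step 42: x=[4.7120] v=[0.2759]
First v>=0 after going negative at step 42, time=2.1000

Answer: 2.1000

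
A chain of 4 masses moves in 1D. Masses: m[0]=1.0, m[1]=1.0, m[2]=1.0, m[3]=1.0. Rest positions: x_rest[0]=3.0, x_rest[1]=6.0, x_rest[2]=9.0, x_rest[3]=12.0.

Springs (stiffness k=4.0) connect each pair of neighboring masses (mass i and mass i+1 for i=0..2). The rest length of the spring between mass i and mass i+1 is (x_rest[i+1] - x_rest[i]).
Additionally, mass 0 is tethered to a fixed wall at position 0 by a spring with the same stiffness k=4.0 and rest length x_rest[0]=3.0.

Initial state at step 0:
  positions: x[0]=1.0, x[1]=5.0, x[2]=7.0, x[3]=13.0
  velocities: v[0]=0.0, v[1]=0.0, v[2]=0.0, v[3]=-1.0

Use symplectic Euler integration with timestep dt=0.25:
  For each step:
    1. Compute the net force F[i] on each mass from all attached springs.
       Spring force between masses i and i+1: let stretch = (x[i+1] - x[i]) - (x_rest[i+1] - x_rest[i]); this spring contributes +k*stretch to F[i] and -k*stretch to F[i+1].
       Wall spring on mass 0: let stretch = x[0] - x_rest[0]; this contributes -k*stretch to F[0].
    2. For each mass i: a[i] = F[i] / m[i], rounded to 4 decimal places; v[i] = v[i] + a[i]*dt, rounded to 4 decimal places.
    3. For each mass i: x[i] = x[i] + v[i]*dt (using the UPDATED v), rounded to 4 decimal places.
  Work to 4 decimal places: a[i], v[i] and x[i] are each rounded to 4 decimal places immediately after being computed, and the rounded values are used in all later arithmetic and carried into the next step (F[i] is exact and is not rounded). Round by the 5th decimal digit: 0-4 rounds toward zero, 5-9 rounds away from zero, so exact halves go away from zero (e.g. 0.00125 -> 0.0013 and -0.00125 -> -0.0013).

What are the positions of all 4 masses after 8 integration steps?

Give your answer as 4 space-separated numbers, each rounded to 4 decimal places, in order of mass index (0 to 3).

Answer: 3.8774 5.2854 8.6006 10.8951

Derivation:
Step 0: x=[1.0000 5.0000 7.0000 13.0000] v=[0.0000 0.0000 0.0000 -1.0000]
Step 1: x=[1.7500 4.5000 8.0000 12.0000] v=[3.0000 -2.0000 4.0000 -4.0000]
Step 2: x=[2.7500 4.1875 9.1250 10.7500] v=[4.0000 -1.2500 4.5000 -5.0000]
Step 3: x=[3.4219 4.7500 9.4219 9.8438] v=[2.6875 2.2500 1.1875 -3.6250]
Step 4: x=[3.5703 6.1485 8.6563 9.5821] v=[0.5937 5.5938 -3.0625 -1.0469]
Step 5: x=[3.4707 7.5294 7.4952 9.8389] v=[-0.3984 5.5234 -4.6445 1.0273]
Step 6: x=[3.5181 7.8870 6.9286 10.2598] v=[0.1896 1.4305 -2.2666 1.6836]
Step 7: x=[3.7782 6.9128 7.4344 10.5979] v=[1.0404 -3.8968 2.0230 1.3524]
Step 8: x=[3.8774 5.2854 8.6006 10.8951] v=[0.3968 -6.5098 4.6649 1.1889]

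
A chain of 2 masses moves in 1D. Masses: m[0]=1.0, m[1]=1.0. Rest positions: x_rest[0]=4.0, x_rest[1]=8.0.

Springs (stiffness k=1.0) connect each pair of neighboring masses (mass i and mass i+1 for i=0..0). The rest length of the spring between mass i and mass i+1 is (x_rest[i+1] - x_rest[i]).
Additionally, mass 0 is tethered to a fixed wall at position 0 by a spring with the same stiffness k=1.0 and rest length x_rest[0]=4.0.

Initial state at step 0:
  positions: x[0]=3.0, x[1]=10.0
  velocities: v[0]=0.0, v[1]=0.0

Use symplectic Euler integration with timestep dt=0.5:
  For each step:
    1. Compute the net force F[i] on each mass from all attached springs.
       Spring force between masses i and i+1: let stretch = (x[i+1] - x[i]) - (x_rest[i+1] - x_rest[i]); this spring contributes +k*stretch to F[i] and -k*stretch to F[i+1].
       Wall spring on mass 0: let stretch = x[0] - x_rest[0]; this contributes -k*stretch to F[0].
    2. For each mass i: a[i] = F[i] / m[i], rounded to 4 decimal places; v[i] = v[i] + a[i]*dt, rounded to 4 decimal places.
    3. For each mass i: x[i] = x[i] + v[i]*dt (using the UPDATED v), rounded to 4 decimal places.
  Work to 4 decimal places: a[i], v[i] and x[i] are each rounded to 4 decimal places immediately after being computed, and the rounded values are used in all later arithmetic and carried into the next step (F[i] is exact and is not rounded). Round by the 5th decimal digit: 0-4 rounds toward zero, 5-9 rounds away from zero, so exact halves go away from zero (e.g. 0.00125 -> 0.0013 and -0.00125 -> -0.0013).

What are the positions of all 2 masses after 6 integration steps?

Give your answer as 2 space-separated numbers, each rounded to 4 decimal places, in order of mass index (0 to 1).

Answer: 2.5886 8.2692

Derivation:
Step 0: x=[3.0000 10.0000] v=[0.0000 0.0000]
Step 1: x=[4.0000 9.2500] v=[2.0000 -1.5000]
Step 2: x=[5.3125 8.1875] v=[2.6250 -2.1250]
Step 3: x=[6.0157 7.4063] v=[1.4063 -1.5625]
Step 4: x=[5.5626 7.2774] v=[-0.9063 -0.2578]
Step 5: x=[4.1475 7.7198] v=[-2.8302 0.8848]
Step 6: x=[2.5886 8.2692] v=[-3.1178 1.0987]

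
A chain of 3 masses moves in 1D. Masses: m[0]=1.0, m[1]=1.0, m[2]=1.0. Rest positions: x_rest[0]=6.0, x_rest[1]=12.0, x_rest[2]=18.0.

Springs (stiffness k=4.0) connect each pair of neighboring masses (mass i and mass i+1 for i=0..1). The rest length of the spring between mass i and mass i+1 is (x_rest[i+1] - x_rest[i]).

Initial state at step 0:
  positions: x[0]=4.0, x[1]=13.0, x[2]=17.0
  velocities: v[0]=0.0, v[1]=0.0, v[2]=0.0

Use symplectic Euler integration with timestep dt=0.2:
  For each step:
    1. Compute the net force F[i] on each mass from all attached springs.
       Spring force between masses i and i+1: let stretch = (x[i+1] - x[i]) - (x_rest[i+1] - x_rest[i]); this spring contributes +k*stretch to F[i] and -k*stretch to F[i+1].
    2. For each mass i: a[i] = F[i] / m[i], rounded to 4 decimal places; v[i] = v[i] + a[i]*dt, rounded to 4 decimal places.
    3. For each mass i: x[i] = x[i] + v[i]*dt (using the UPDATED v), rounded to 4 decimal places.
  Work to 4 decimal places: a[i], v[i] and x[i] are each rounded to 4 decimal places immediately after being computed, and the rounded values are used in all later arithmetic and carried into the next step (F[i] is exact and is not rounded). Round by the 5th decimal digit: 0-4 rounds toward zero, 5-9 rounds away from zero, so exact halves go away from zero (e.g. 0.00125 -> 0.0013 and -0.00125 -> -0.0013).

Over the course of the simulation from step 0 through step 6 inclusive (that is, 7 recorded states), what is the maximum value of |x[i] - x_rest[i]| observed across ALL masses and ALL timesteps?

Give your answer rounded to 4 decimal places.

Step 0: x=[4.0000 13.0000 17.0000] v=[0.0000 0.0000 0.0000]
Step 1: x=[4.4800 12.2000 17.3200] v=[2.4000 -4.0000 1.6000]
Step 2: x=[5.2352 10.9840 17.7808] v=[3.7760 -6.0800 2.3040]
Step 3: x=[5.9502 9.9357 18.1141] v=[3.5750 -5.2416 1.6666]
Step 4: x=[6.3429 9.5582 18.0989] v=[1.9634 -1.8873 -0.0761]
Step 5: x=[6.2900 10.0328 17.6772] v=[-0.2644 2.3730 -2.1087]
Step 6: x=[5.8760 11.1317 16.9924] v=[-2.0702 5.4943 -3.4242]
Max displacement = 2.4418

Answer: 2.4418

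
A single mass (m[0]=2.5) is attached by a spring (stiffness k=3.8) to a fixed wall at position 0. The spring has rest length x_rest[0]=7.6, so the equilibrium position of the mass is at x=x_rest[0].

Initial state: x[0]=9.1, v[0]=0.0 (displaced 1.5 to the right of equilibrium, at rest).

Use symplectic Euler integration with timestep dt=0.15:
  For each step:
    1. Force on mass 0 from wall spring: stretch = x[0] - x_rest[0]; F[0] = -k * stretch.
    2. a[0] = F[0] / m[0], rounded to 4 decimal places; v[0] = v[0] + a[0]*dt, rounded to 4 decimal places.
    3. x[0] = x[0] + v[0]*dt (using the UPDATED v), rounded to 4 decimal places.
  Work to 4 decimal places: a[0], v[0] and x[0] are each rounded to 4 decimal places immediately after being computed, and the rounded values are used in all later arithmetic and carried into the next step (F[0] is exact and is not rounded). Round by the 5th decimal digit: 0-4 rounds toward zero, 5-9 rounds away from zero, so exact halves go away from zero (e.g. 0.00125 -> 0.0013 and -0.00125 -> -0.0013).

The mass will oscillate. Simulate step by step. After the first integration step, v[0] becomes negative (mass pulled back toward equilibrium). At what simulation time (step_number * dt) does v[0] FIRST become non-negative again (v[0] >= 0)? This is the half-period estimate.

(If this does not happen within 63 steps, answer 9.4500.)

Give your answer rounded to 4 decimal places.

Step 0: x=[9.1000] v=[0.0000]
Step 1: x=[9.0487] v=[-0.3420]
Step 2: x=[8.9479] v=[-0.6723]
Step 3: x=[8.8010] v=[-0.9796]
Step 4: x=[8.6130] v=[-1.2534]
Step 5: x=[8.3903] v=[-1.4844]
Step 6: x=[8.1406] v=[-1.6646]
Step 7: x=[7.8724] v=[-1.7879]
Step 8: x=[7.5949] v=[-1.8500]
Step 9: x=[7.3176] v=[-1.8488]
Step 10: x=[7.0499] v=[-1.7844]
Step 11: x=[6.8011] v=[-1.6590]
Step 12: x=[6.5796] v=[-1.4769]
Step 13: x=[6.3930] v=[-1.2443]
Step 14: x=[6.2476] v=[-0.9691]
Step 15: x=[6.1485] v=[-0.6608]
Step 16: x=[6.0990] v=[-0.3299]
Step 17: x=[6.1008] v=[0.0123]
First v>=0 after going negative at step 17, time=2.5500

Answer: 2.5500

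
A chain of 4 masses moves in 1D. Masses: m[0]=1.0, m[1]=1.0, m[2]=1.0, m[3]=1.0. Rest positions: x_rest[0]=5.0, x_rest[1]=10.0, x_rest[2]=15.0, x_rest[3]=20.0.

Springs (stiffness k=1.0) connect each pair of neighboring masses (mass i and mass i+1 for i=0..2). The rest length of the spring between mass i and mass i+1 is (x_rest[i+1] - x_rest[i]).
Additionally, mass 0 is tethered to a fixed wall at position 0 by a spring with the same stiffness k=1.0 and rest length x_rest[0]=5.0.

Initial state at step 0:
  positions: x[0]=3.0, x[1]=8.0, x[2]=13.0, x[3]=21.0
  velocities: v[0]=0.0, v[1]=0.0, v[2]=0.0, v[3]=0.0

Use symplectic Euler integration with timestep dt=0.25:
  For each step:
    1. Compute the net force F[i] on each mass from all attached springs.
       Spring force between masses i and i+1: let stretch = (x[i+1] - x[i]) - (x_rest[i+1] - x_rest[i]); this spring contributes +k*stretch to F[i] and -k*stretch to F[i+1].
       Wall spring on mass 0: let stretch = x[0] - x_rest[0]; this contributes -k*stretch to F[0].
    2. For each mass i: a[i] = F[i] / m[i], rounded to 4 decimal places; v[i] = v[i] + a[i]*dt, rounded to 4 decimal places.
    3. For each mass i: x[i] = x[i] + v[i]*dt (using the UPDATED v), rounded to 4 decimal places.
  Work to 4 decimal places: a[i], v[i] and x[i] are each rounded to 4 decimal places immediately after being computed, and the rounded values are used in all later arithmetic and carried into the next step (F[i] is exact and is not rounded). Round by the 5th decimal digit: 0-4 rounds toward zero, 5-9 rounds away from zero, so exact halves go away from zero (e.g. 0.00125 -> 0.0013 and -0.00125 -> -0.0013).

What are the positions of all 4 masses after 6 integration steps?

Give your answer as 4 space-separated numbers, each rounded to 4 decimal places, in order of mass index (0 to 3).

Step 0: x=[3.0000 8.0000 13.0000 21.0000] v=[0.0000 0.0000 0.0000 0.0000]
Step 1: x=[3.1250 8.0000 13.1875 20.8125] v=[0.5000 0.0000 0.7500 -0.7500]
Step 2: x=[3.3594 8.0195 13.5274 20.4609] v=[0.9375 0.0781 1.3594 -1.4063]
Step 3: x=[3.6751 8.0920 13.9564 19.9885] v=[1.2627 0.2901 1.7158 -1.8897]
Step 4: x=[4.0372 8.2550 14.3958 19.4516] v=[1.4482 0.6520 1.7577 -2.1477]
Step 5: x=[4.4106 8.5382 14.7674 18.9112] v=[1.4934 1.1328 1.4865 -2.1617]
Step 6: x=[4.7663 8.9528 15.0087 18.4243] v=[1.4227 1.6582 0.9652 -1.9477]

Answer: 4.7663 8.9528 15.0087 18.4243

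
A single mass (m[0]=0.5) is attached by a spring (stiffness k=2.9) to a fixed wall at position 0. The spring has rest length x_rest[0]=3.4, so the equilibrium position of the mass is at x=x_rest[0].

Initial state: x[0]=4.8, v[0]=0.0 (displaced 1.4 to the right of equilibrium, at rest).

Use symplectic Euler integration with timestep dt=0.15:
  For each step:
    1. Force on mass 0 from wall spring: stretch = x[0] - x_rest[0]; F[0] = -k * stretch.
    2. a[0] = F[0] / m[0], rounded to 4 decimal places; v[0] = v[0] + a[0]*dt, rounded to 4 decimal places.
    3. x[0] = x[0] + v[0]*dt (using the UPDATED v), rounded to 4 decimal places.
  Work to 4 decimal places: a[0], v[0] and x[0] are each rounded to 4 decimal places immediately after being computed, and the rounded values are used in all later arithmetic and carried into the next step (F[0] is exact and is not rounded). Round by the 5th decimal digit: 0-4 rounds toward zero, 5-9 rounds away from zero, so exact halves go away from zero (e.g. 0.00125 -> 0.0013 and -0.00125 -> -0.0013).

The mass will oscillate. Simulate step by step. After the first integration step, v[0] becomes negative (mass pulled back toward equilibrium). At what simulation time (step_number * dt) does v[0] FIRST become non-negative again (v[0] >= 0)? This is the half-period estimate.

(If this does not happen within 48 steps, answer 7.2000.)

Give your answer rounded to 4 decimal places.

Answer: 1.3500

Derivation:
Step 0: x=[4.8000] v=[0.0000]
Step 1: x=[4.6173] v=[-1.2180]
Step 2: x=[4.2758] v=[-2.2770]
Step 3: x=[3.8200] v=[-3.0389]
Step 4: x=[3.3094] v=[-3.4043]
Step 5: x=[2.8106] v=[-3.3255]
Step 6: x=[2.3887] v=[-2.8127]
Step 7: x=[2.0988] v=[-1.9329]
Step 8: x=[1.9787] v=[-0.8009]
Step 9: x=[2.0440] v=[0.4356]
First v>=0 after going negative at step 9, time=1.3500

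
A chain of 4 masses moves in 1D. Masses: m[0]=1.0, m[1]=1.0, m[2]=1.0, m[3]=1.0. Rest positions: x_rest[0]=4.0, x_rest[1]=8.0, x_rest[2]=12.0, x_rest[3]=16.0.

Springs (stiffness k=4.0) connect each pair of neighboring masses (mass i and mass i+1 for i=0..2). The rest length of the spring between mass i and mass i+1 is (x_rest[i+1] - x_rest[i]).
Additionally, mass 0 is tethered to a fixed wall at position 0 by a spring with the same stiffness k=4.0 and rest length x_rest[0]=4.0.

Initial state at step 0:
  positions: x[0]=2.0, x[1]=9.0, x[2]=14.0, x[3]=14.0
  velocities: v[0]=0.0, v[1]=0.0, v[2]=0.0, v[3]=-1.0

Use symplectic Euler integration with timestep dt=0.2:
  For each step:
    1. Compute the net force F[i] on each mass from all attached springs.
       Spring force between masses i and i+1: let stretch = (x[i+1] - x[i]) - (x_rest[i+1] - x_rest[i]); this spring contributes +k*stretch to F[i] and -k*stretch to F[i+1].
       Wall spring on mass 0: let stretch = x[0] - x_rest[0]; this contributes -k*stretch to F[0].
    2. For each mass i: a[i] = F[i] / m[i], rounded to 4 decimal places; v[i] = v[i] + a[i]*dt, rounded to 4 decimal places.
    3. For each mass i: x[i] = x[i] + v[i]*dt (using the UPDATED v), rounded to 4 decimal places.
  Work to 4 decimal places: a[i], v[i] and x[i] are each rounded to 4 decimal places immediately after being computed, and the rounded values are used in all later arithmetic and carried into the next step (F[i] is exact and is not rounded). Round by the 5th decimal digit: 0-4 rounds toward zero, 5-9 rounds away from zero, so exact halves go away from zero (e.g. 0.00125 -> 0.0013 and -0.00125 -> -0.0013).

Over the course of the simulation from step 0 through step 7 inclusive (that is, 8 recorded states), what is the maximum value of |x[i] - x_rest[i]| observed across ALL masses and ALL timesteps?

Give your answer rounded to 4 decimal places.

Answer: 2.5464

Derivation:
Step 0: x=[2.0000 9.0000 14.0000 14.0000] v=[0.0000 0.0000 0.0000 -1.0000]
Step 1: x=[2.8000 8.6800 13.2000 14.4400] v=[4.0000 -1.6000 -4.0000 2.2000]
Step 2: x=[4.0928 8.1424 11.8752 15.3216] v=[6.4640 -2.6880 -6.6240 4.4080]
Step 3: x=[5.3787 7.5541 10.5046 16.2918] v=[6.4294 -2.9414 -6.8531 4.8509]
Step 4: x=[6.1521 7.0898 9.5879 16.9760] v=[3.8668 -2.3213 -4.5837 3.4211]
Step 5: x=[6.0912 6.8752 9.4536 17.1181] v=[-0.3047 -1.0730 -0.6717 0.7106]
Step 6: x=[5.1811 6.9477 10.1330 16.6739] v=[-4.5505 0.3625 3.3972 -2.2210]
Step 7: x=[3.7247 7.2472 11.3493 15.8232] v=[-7.2821 1.4975 6.0817 -4.2537]
Max displacement = 2.5464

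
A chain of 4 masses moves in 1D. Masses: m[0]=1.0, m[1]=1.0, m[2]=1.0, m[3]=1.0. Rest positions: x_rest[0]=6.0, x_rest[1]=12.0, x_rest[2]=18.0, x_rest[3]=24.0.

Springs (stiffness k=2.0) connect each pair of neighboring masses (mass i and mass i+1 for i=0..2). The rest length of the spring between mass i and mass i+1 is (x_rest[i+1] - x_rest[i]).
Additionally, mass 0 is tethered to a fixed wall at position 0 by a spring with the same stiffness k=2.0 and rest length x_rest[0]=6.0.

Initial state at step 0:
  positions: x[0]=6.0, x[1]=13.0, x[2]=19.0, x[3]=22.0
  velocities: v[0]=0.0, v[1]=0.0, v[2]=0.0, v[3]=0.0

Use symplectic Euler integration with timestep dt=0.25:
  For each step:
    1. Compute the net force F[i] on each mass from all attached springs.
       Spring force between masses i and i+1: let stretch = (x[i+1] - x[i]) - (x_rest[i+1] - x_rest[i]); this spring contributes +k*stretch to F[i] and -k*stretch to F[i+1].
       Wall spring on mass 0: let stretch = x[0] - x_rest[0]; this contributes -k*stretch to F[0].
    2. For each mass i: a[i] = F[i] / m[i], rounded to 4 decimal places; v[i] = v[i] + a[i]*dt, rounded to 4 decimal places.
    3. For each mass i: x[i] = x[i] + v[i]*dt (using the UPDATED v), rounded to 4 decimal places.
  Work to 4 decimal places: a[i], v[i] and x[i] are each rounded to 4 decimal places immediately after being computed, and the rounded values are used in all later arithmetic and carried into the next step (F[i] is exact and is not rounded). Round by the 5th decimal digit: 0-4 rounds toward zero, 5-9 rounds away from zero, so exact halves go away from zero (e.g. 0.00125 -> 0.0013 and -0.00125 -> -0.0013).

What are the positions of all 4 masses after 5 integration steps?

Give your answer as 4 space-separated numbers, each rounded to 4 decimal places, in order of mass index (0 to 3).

Step 0: x=[6.0000 13.0000 19.0000 22.0000] v=[0.0000 0.0000 0.0000 0.0000]
Step 1: x=[6.1250 12.8750 18.6250 22.3750] v=[0.5000 -0.5000 -1.5000 1.5000]
Step 2: x=[6.3281 12.6250 18.0000 23.0313] v=[0.8125 -1.0000 -2.5000 2.6250]
Step 3: x=[6.5273 12.2598 17.3320 23.8087] v=[0.7969 -1.4610 -2.6719 3.1094]
Step 4: x=[6.6272 11.8120 16.8396 24.5265] v=[0.3995 -1.7912 -1.9697 2.8711]
Step 5: x=[6.5468 11.3446 16.6796 25.0334] v=[-0.3217 -1.8698 -0.6401 2.0277]

Answer: 6.5468 11.3446 16.6796 25.0334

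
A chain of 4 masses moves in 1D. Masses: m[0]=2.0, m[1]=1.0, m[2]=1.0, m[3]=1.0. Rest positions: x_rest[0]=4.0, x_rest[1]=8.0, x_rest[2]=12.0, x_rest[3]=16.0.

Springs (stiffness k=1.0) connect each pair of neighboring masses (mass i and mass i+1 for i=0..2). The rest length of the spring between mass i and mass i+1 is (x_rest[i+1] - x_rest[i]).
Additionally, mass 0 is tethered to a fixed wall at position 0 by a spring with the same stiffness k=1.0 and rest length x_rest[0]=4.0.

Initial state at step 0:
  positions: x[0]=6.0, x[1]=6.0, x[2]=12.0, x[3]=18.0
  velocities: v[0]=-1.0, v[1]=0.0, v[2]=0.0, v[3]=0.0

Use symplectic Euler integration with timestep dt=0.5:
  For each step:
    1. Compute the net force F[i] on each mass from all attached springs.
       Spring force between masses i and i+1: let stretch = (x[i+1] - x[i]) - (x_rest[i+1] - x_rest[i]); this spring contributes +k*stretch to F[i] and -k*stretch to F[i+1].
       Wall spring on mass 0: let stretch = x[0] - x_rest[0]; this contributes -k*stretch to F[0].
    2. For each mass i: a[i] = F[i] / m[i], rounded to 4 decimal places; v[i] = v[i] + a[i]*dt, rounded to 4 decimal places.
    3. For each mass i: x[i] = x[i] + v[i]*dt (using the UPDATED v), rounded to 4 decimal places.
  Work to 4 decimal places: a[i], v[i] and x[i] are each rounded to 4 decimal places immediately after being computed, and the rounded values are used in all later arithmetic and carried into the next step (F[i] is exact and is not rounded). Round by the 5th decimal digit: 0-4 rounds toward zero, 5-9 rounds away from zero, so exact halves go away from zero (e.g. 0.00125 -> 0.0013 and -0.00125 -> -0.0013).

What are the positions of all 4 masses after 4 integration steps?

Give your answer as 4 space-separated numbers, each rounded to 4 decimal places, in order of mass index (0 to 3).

Answer: 1.7715 10.1114 13.6329 14.9962

Derivation:
Step 0: x=[6.0000 6.0000 12.0000 18.0000] v=[-1.0000 0.0000 0.0000 0.0000]
Step 1: x=[4.7500 7.5000 12.0000 17.5000] v=[-2.5000 3.0000 0.0000 -1.0000]
Step 2: x=[3.2500 9.4375 12.2500 16.6250] v=[-3.0000 3.8750 0.5000 -1.7500]
Step 3: x=[2.1172 10.5313 12.8907 15.6563] v=[-2.2656 2.1875 1.2813 -1.9375]
Step 4: x=[1.7715 10.1114 13.6329 14.9962] v=[-0.6914 -0.8399 1.4844 -1.3203]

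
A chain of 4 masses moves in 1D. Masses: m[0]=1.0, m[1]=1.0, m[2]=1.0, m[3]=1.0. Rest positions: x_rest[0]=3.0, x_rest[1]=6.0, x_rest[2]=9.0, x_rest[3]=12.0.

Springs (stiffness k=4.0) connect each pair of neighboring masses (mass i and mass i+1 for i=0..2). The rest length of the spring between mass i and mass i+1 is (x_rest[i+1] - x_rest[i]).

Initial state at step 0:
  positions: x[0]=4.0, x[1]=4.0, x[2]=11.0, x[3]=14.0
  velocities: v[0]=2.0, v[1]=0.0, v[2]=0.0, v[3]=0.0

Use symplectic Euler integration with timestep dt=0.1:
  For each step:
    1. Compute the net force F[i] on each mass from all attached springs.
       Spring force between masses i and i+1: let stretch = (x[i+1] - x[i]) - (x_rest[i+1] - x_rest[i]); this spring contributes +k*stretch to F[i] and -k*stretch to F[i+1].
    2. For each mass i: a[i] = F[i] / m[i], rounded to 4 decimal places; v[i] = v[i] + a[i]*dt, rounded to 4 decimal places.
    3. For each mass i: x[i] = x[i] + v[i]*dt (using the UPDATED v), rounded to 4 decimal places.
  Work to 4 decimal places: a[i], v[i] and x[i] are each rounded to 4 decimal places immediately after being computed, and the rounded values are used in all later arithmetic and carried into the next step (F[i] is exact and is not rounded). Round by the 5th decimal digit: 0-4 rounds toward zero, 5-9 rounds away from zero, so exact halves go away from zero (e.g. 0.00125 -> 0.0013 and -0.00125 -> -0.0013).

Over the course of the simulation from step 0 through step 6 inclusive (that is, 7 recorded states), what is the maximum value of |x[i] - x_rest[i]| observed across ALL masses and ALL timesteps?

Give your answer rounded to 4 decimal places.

Step 0: x=[4.0000 4.0000 11.0000 14.0000] v=[2.0000 0.0000 0.0000 0.0000]
Step 1: x=[4.0800 4.2800 10.8400 14.0000] v=[0.8000 2.8000 -1.6000 0.0000]
Step 2: x=[4.0480 4.8144 10.5440 13.9936] v=[-0.3200 5.3440 -2.9600 -0.0640]
Step 3: x=[3.9267 5.5473 10.1568 13.9692] v=[-1.2134 7.3293 -3.8720 -0.2438]
Step 4: x=[3.7502 6.3998 9.7377 13.9123] v=[-1.7652 8.5249 -4.1908 -0.5688]
Step 5: x=[3.5597 7.2798 9.3521 13.8084] v=[-1.9054 8.8002 -3.8561 -1.0386]
Step 6: x=[3.3980 8.0939 9.0619 13.6463] v=[-1.6174 8.1411 -2.9025 -1.6211]
Max displacement = 2.0939

Answer: 2.0939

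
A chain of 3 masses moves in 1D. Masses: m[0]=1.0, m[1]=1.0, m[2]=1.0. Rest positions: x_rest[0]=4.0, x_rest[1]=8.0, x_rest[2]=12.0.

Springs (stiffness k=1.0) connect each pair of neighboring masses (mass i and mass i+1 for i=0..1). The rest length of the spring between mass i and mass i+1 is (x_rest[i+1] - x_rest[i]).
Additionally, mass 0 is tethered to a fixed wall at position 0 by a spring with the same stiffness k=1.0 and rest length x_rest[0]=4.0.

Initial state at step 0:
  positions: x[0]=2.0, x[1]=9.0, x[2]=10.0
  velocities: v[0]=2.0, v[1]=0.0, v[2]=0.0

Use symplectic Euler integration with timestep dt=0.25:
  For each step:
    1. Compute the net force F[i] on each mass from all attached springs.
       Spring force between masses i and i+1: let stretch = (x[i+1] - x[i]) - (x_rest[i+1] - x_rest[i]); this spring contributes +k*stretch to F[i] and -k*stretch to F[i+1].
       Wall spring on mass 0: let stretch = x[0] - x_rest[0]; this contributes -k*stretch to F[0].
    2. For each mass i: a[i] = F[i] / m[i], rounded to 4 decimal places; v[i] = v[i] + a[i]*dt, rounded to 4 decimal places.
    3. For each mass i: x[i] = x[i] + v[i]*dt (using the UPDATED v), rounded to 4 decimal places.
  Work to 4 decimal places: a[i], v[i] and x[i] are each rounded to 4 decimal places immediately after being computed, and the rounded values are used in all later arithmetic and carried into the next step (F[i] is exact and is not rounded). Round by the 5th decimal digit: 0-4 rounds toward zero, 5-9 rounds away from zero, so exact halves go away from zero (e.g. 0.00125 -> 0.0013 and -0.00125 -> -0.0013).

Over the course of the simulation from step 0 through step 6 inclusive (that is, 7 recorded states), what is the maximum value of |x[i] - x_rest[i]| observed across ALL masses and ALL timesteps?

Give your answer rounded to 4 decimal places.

Step 0: x=[2.0000 9.0000 10.0000] v=[2.0000 0.0000 0.0000]
Step 1: x=[2.8125 8.6250 10.1875] v=[3.2500 -1.5000 0.7500]
Step 2: x=[3.8125 7.9844 10.5274] v=[4.0000 -2.5625 1.3594]
Step 3: x=[4.8350 7.2420 10.9583] v=[4.0899 -2.9697 1.7237]
Step 4: x=[5.7057 6.5814 11.4070] v=[3.4829 -2.6424 1.7946]
Step 5: x=[6.2746 6.1677 11.8041] v=[2.2754 -1.6549 1.5882]
Step 6: x=[6.4446 6.1129 12.0989] v=[0.6800 -0.2191 1.1791]
Max displacement = 2.4446

Answer: 2.4446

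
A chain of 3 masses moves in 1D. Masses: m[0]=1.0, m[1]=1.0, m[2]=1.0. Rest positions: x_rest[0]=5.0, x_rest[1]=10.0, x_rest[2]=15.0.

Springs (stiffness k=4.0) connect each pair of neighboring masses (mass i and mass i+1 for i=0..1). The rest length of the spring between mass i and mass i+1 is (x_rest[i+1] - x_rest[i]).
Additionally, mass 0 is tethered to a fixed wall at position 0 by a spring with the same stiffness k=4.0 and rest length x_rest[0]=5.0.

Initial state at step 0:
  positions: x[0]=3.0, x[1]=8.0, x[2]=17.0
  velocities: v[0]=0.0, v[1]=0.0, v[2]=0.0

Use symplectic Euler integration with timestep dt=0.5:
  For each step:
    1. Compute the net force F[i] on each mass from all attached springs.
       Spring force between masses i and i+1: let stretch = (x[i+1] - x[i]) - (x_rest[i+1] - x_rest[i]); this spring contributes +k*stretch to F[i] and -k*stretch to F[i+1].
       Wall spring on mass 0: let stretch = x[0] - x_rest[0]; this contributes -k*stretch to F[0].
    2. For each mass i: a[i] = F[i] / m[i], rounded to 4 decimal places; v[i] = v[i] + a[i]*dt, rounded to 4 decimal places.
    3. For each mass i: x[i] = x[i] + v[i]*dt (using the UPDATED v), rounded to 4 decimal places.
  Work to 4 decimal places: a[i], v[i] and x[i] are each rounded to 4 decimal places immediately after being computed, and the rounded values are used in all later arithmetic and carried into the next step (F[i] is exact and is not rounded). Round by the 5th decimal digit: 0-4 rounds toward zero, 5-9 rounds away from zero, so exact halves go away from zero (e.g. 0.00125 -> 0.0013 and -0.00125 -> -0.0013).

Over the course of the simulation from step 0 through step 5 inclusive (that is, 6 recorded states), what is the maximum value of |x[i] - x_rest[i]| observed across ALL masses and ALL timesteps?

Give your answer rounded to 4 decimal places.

Answer: 4.0000

Derivation:
Step 0: x=[3.0000 8.0000 17.0000] v=[0.0000 0.0000 0.0000]
Step 1: x=[5.0000 12.0000 13.0000] v=[4.0000 8.0000 -8.0000]
Step 2: x=[9.0000 10.0000 13.0000] v=[8.0000 -4.0000 0.0000]
Step 3: x=[5.0000 10.0000 15.0000] v=[-8.0000 0.0000 4.0000]
Step 4: x=[1.0000 10.0000 17.0000] v=[-8.0000 0.0000 4.0000]
Step 5: x=[5.0000 8.0000 17.0000] v=[8.0000 -4.0000 0.0000]
Max displacement = 4.0000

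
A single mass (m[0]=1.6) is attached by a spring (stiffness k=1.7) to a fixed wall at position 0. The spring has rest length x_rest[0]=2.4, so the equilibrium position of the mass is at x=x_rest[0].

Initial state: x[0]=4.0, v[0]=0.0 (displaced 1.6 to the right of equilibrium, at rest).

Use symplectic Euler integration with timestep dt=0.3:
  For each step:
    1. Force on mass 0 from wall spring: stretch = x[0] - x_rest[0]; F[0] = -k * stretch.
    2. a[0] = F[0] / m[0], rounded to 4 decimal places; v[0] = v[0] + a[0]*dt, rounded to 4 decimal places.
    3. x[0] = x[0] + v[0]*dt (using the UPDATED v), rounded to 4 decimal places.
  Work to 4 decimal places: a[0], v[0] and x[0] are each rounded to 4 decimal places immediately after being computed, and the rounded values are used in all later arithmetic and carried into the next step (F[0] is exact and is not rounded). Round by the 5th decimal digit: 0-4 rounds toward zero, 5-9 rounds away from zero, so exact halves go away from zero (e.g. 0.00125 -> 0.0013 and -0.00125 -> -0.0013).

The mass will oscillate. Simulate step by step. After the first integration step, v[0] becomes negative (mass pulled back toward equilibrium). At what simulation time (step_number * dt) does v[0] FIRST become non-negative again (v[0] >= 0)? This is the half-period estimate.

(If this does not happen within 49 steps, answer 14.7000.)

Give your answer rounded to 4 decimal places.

Step 0: x=[4.0000] v=[0.0000]
Step 1: x=[3.8470] v=[-0.5100]
Step 2: x=[3.5556] v=[-0.9712]
Step 3: x=[3.1538] v=[-1.3395]
Step 4: x=[2.6799] v=[-1.5798]
Step 5: x=[2.1792] v=[-1.6690]
Step 6: x=[1.6996] v=[-1.5986]
Step 7: x=[1.2870] v=[-1.3753]
Step 8: x=[0.9809] v=[-1.0205]
Step 9: x=[0.8104] v=[-0.5682]
Step 10: x=[0.7920] v=[-0.0615]
Step 11: x=[0.9273] v=[0.4511]
First v>=0 after going negative at step 11, time=3.3000

Answer: 3.3000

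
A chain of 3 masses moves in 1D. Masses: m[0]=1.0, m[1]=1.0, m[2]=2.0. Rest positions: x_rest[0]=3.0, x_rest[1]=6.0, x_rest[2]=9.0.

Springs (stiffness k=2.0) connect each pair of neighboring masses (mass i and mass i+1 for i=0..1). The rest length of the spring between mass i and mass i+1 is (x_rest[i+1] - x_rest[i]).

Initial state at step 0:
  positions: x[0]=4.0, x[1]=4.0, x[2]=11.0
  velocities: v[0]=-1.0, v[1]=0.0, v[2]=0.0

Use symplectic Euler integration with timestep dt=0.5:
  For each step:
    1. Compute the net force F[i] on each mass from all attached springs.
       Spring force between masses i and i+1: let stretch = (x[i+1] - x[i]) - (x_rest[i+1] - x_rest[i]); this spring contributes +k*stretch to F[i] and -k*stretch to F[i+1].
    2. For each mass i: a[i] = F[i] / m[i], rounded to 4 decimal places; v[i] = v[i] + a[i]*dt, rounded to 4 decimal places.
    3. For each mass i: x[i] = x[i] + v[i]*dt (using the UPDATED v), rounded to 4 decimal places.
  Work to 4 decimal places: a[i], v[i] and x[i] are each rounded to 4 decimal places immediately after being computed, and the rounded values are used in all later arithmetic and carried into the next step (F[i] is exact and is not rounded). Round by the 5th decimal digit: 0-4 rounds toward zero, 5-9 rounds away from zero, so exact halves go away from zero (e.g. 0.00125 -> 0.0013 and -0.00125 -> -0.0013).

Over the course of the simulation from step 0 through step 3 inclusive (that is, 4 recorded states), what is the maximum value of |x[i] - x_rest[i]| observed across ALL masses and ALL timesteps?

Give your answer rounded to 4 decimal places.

Answer: 3.5000

Derivation:
Step 0: x=[4.0000 4.0000 11.0000] v=[-1.0000 0.0000 0.0000]
Step 1: x=[2.0000 7.5000 10.0000] v=[-4.0000 7.0000 -2.0000]
Step 2: x=[1.2500 9.5000 9.1250] v=[-1.5000 4.0000 -1.7500]
Step 3: x=[3.1250 7.1875 9.0938] v=[3.7500 -4.6250 -0.0625]
Max displacement = 3.5000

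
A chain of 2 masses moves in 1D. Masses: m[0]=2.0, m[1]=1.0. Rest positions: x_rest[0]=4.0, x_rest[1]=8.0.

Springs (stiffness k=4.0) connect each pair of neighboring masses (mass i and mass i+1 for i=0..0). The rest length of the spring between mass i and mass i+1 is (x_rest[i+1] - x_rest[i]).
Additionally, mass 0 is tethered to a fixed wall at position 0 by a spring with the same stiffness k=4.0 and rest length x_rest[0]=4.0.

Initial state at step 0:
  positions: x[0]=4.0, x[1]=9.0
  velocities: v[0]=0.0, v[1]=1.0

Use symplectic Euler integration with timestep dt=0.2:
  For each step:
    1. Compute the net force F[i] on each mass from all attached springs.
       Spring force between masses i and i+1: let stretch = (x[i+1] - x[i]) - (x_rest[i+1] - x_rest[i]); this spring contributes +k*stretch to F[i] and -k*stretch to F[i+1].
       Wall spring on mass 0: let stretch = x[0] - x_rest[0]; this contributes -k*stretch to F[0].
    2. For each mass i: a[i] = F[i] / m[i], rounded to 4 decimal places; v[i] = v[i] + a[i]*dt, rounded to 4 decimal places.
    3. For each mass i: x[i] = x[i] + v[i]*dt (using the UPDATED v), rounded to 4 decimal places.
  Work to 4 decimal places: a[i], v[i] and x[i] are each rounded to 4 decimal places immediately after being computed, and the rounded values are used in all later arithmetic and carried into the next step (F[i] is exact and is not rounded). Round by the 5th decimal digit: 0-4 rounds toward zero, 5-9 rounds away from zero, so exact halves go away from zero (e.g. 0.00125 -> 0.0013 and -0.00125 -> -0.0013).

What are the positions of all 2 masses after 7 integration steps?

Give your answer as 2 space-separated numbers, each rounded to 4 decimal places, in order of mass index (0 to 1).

Answer: 4.6314 7.9788

Derivation:
Step 0: x=[4.0000 9.0000] v=[0.0000 1.0000]
Step 1: x=[4.0800 9.0400] v=[0.4000 0.2000]
Step 2: x=[4.2304 8.9264] v=[0.7520 -0.5680]
Step 3: x=[4.4180 8.7014] v=[0.9382 -1.1248]
Step 4: x=[4.5949 8.4311] v=[0.8844 -1.3515]
Step 5: x=[4.7111 8.1870] v=[0.5809 -1.2205]
Step 6: x=[4.7285 8.0268] v=[0.0868 -0.8012]
Step 7: x=[4.6314 7.9788] v=[-0.4853 -0.2398]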